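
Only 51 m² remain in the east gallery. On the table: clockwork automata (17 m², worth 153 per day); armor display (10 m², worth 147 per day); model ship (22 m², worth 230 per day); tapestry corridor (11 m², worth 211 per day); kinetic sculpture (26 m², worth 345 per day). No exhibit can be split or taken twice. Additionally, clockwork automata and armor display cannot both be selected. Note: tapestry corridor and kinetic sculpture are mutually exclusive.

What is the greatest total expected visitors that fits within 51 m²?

594

Clockwork automata + model ship + tapestry corridor uses 50 of the 51 m² and totals 594.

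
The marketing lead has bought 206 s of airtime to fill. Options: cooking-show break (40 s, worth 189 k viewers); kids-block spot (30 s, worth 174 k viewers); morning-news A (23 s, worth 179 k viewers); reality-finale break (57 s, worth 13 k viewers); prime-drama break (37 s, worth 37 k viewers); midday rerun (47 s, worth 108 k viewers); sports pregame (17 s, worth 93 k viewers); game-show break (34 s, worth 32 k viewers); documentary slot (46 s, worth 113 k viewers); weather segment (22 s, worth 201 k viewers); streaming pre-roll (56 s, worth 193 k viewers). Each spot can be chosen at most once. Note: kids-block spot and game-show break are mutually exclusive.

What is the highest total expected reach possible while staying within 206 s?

1029

Taking cooking-show break + kids-block spot + morning-news A + sports pregame + weather segment + streaming pre-roll: 188 s used, 1029 in expected reach.
Runner-up cooking-show break + morning-news A + sports pregame + documentary slot + weather segment + streaming pre-roll tops out at 968.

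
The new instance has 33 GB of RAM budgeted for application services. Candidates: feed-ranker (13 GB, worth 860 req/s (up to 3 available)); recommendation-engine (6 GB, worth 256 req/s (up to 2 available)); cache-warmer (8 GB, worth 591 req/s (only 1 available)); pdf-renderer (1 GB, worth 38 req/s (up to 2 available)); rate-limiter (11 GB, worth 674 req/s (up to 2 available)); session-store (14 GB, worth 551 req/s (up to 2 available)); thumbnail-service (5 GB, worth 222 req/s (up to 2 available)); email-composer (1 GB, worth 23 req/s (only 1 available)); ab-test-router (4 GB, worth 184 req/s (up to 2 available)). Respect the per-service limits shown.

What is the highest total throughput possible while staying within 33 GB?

The ratio ordering already packs tightly: feed-ranker + cache-warmer + pdf-renderer + rate-limiter, 33 GB, 2163.
Every other selection either busts 33 GB or exceeds an availability limit or fails to beat 2163.

2163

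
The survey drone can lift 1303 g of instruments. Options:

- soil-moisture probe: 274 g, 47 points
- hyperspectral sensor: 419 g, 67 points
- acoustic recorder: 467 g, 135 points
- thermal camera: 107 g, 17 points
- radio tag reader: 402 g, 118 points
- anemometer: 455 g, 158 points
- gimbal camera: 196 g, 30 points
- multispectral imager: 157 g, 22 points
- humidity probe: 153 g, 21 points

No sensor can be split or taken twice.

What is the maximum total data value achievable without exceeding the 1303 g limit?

357

Taking the top-ratio sensors first gives soil-moisture probe + thermal camera + radio tag reader + anemometer for 340 (1238 g).
The 402 g tied up in radio tag reader is better spent on acoustic recorder — total rises to 357 (1303 g).
The closest alternative, soil-moisture probe + radio tag reader + anemometer + multispectral imager, reaches only 345.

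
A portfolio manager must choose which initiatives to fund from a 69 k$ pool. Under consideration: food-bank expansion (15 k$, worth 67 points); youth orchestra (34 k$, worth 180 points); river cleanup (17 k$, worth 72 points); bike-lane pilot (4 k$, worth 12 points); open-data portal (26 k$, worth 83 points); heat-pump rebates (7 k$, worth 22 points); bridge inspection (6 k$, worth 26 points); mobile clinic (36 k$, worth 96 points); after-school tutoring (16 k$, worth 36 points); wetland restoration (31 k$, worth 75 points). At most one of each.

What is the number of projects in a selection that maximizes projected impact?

3

Optimal total is 319.
food-bank expansion + youth orchestra + river cleanup hits 319 at 66 k$.
Every optimal selection uses 3 projects.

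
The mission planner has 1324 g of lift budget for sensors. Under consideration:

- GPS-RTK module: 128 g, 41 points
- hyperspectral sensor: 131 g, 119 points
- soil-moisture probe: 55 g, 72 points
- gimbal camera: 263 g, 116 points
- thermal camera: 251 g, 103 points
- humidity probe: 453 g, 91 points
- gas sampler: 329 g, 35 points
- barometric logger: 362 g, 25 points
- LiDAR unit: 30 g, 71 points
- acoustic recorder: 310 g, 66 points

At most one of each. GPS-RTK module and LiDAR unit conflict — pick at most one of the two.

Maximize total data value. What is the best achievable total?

572

Best packing: hyperspectral sensor + soil-moisture probe + gimbal camera + thermal camera + humidity probe + LiDAR unit — 1183 g, 572 total.
No other feasible combination exceeds 572.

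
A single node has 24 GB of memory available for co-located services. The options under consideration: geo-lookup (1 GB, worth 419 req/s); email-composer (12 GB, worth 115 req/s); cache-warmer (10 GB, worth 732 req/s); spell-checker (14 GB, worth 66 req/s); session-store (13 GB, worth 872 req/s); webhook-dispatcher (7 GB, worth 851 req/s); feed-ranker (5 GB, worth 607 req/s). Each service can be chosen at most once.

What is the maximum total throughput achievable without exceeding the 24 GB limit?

Best packing: geo-lookup + cache-warmer + webhook-dispatcher + feed-ranker — 23 GB, 2609 total.

2609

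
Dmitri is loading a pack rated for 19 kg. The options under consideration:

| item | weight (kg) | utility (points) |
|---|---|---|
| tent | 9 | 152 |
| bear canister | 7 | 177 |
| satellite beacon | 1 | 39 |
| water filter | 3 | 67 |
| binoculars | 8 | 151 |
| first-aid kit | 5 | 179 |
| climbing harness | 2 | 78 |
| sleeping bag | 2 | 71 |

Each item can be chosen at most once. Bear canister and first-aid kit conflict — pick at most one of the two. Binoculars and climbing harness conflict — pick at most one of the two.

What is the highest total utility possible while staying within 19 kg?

519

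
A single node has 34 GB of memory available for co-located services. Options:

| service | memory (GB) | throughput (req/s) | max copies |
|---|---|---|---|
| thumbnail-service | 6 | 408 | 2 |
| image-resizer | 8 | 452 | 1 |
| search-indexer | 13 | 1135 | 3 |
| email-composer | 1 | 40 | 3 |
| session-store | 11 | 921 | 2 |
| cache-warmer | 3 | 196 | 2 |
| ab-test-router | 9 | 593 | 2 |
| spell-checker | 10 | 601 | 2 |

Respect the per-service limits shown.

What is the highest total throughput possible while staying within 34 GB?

2758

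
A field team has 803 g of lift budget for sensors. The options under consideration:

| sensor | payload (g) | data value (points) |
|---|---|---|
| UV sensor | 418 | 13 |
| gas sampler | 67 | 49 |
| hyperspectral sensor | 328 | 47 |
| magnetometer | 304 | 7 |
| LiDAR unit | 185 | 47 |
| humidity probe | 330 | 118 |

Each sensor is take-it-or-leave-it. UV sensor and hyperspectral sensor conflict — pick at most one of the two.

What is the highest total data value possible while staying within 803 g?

Density check — gas sampler 0.73, humidity probe 0.36, LiDAR unit 0.25 are the best per g.
Taking gas sampler + hyperspectral sensor + humidity probe: 725 g used, 214 in data value.
An exhaustive check of the 64 subsets confirms 214.

214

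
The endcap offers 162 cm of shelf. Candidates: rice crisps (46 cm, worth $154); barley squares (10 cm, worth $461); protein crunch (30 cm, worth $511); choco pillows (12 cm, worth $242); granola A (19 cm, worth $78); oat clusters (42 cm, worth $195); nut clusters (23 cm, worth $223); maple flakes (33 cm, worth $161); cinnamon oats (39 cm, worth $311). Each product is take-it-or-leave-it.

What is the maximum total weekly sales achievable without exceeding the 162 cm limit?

1943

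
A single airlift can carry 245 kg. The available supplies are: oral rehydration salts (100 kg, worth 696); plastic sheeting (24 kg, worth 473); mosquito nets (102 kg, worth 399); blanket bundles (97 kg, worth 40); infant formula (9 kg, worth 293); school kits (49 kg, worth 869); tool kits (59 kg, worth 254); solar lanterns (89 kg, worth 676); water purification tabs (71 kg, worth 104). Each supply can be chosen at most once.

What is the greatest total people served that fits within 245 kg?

2585

Taking the top-ratio supplies first gives plastic sheeting + infant formula + school kits + tool kits + solar lanterns for 2565 (230 kg).
Replace solar lanterns with oral rehydration salts: the trade gains 20 net, giving 2585 at 241 kg.
Next best is plastic sheeting + infant formula + school kits + tool kits + solar lanterns at 2565 (230 kg) — short by 20.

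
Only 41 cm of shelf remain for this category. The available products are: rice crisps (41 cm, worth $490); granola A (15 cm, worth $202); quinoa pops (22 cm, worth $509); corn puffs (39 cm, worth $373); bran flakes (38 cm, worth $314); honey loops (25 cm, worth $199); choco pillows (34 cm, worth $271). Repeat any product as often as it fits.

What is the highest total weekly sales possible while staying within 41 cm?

Ranking by ratio (weekly sales/cm): quinoa pops 23.14, granola A 13.47, rice crisps 11.95, corn puffs 9.56.
Granola A + quinoa pops uses 37 of the 41 cm and totals 711.
No other feasible combination exceeds 711.

711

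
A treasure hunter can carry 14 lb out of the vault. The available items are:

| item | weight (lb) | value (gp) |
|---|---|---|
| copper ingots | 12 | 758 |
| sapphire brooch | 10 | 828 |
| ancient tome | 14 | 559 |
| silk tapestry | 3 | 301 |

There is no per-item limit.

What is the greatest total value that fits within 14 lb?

1204

Taking 4×silk tapestry: 12 lb used, 1204 in value.
No other feasible combination exceeds 1204.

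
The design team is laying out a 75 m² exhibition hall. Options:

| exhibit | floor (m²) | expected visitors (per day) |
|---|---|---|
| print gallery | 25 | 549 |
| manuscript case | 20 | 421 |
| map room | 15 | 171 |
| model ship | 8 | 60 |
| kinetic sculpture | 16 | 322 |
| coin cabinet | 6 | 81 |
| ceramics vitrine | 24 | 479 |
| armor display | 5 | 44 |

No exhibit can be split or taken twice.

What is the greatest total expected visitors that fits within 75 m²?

1530

The ratio heuristic lands on print gallery + manuscript case + kinetic sculpture + coin cabinet + armor display (1417) but leaves 3 m² idle.
Replace kinetic sculpture and armor display with ceramics vitrine: the trade gains 113 net, giving 1530 at 75 m².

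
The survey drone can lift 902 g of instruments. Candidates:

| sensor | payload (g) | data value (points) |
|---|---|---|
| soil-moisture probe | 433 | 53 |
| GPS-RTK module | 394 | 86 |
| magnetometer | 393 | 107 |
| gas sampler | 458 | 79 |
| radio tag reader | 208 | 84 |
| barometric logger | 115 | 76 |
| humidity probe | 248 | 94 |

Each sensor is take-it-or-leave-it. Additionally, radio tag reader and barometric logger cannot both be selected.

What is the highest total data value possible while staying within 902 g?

285

By data value per g: barometric logger 0.66, radio tag reader 0.40, humidity probe 0.38 lead.
Best packing: magnetometer + radio tag reader + humidity probe — 849 g, 285 total.
An exhaustive check of the 128 subsets confirms 285.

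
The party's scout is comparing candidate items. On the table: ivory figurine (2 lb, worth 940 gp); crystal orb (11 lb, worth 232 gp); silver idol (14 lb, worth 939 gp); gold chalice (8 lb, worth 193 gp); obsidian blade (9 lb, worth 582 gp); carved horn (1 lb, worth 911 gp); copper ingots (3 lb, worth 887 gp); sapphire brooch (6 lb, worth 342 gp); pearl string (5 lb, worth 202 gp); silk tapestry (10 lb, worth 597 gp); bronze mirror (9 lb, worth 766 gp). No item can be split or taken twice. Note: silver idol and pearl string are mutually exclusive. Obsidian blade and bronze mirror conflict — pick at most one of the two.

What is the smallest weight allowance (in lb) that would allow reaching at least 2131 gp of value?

6

Look for the lowest-weight combination reaching 2131.
Taking ivory figurine + carved horn + copper ingots gives 2738 (≥ 2131) for 6 lb.
Below 6 lb the best achievable stays under 2131.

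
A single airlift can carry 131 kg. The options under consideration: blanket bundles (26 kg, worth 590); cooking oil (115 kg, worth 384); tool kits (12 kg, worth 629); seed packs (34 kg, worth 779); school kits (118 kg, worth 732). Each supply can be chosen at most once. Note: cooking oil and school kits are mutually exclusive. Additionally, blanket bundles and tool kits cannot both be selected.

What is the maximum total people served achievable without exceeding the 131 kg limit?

Tool kits + seed packs uses 46 of the 131 kg and totals 1408.
Next best is blanket bundles + seed packs at 1369 (60 kg) — short by 39.

1408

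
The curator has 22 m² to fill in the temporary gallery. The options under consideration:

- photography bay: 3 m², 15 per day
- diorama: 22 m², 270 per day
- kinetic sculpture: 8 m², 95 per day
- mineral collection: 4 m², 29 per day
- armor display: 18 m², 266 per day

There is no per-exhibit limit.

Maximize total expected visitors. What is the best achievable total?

295

The ratio ordering already packs tightly: mineral collection + armor display, 22 m², 295.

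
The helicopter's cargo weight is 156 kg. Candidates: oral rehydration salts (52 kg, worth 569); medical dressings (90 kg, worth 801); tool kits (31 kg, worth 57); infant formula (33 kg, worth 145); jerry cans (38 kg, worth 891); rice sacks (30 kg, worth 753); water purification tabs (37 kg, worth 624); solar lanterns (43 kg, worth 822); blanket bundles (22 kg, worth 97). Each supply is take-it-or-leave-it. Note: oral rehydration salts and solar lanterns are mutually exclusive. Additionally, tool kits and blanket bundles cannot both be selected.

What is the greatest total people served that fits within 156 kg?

Taking jerry cans + rice sacks + water purification tabs + solar lanterns: 148 kg used, 3090 in people served.

3090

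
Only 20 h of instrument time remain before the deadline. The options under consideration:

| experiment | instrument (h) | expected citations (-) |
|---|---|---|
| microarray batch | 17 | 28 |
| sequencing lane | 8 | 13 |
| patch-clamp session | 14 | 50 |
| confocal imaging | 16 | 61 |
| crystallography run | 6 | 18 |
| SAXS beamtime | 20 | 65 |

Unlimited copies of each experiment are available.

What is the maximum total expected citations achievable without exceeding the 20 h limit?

By expected citations per h: confocal imaging 3.81, patch-clamp session 3.57, SAXS beamtime 3.25, crystallography run 3.00 lead.
Taking the top-ratio experiments first gives confocal imaging for 61 (16 h).
Dropping confocal imaging frees 16 h; slotting in patch-clamp session + crystallography run (20 h) lifts the total to 68 at 20 h.
No other feasible combination exceeds 68.

68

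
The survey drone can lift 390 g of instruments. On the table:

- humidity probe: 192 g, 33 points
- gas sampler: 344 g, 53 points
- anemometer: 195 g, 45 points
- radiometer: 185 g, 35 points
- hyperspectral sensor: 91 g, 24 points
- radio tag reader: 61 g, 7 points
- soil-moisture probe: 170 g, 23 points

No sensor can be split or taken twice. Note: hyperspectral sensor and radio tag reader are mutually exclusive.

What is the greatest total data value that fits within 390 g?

80

Anemometer + radiometer uses 380 of the 390 g and totals 80.
Next best is humidity probe + anemometer at 78 (387 g) — short by 2.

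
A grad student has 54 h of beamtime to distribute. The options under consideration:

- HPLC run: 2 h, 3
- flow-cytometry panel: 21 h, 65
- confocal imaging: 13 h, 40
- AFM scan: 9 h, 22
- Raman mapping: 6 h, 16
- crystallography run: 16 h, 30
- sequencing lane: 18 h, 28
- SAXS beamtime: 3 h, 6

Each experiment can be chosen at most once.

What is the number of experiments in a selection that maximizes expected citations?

6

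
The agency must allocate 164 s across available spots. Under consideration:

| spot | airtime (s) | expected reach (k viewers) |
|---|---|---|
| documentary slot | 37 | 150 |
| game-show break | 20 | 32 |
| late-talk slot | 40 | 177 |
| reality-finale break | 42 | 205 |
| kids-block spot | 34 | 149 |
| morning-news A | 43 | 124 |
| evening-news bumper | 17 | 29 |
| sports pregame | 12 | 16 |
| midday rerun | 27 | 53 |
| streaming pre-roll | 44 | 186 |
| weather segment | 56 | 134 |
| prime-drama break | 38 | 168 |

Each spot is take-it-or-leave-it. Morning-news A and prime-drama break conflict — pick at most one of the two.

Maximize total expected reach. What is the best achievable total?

736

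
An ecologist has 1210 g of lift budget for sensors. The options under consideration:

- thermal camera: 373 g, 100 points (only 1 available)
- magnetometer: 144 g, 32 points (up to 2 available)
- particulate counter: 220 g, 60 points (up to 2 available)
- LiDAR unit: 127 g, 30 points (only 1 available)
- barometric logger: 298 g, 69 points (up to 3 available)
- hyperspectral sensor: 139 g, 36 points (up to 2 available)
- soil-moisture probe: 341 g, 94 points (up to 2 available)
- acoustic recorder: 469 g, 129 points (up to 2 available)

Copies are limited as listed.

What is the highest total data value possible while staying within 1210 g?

325

Ranking by ratio (data value/g): soil-moisture probe 0.28, acoustic recorder 0.28, particulate counter 0.27, thermal camera 0.27.
Filling by ratio: 2×soil-moisture probe + acoustic recorder for 317, with 59 g left unused.
Replace 2×soil-moisture probe with thermal camera + particulate counter + hyperspectral sensor: the trade gains 8 net, giving 325 at 1201 g.
Nothing else within 1210 g beats 325.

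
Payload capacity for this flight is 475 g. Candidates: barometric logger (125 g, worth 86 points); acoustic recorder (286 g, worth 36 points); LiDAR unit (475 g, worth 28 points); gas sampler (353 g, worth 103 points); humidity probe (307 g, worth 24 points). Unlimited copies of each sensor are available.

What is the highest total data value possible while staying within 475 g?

By data value per g: barometric logger 0.69, gas sampler 0.29, acoustic recorder 0.13 lead.
3×barometric logger uses 375 of the 475 g and totals 258.
The spare 100 g is too small for any remaining sensor, and no exchange beats 258.

258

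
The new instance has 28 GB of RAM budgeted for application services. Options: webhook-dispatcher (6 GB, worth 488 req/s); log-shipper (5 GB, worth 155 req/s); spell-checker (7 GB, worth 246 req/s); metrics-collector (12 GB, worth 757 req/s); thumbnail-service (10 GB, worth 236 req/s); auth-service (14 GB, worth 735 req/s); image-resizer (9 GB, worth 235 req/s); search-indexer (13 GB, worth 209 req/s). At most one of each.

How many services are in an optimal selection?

Best achievable throughput is 1492.
For example metrics-collector + auth-service achieves it, using 26 GB.
Any selection reaching 1492 contains exactly 2 services.

2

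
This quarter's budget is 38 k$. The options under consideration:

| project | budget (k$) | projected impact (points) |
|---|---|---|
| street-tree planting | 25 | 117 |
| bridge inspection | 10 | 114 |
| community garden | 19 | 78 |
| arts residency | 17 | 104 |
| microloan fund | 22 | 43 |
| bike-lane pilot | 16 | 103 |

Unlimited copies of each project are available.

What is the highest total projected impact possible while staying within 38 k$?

342

The ratio ordering already packs tightly: 3×bridge inspection, 30 k$, 342.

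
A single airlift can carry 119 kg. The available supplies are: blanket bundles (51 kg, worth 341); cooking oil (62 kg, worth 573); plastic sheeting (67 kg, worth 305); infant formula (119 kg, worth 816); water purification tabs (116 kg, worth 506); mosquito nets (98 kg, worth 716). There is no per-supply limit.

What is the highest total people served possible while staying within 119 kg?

914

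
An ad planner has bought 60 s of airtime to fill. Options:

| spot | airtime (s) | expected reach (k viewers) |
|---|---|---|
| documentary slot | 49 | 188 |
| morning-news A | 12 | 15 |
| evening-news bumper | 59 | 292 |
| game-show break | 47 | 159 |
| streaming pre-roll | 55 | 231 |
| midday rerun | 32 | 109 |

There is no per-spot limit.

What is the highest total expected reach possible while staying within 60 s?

Best packing: evening-news bumper — 59 s, 292 total.
No other feasible combination exceeds 292.

292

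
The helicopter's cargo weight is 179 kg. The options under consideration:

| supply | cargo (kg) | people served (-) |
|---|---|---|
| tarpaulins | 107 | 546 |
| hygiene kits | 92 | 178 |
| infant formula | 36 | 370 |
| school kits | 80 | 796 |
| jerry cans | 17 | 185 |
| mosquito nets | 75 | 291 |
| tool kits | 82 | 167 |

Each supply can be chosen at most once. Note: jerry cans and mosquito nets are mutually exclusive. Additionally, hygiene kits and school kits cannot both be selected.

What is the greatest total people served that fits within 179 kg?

Infant formula + school kits + jerry cans uses 133 of the 179 kg and totals 1351.
That's the maximum — no feasible swap from here does better than 1351.

1351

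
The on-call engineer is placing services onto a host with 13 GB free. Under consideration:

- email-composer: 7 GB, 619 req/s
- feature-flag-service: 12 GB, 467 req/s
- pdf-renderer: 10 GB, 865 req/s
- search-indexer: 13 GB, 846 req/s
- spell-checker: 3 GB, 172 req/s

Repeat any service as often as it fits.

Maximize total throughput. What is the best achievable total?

By throughput per GB: email-composer 88.43, pdf-renderer 86.50, search-indexer 65.08 lead.
Greedy by ratio would take email-composer + 2×spell-checker: 13 GB used, total 963.
Replace email-composer and spell-checker with pdf-renderer: the trade gains 74 net, giving 1037 at 13 GB.
No other feasible combination exceeds 1037.

1037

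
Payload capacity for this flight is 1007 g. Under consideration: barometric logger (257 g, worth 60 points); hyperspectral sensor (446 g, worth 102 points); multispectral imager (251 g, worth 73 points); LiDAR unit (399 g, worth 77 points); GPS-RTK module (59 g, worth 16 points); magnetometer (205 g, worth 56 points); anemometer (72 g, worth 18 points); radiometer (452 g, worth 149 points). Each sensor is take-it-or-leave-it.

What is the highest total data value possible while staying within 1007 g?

296

Filling by ratio: multispectral imager + GPS-RTK module + magnetometer + radiometer for 294, with 40 g left unused.
Replace GPS-RTK module with anemometer: the trade gains 2 net, giving 296 at 980 g.
Runner-up multispectral imager + GPS-RTK module + magnetometer + radiometer tops out at 294.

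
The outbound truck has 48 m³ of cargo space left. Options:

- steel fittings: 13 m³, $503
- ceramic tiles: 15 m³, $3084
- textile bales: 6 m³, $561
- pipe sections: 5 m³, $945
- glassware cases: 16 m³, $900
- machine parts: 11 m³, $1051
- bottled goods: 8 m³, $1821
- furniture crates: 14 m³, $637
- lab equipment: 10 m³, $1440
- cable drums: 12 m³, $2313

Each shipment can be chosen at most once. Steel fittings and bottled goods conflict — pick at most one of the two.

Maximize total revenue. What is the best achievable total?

8724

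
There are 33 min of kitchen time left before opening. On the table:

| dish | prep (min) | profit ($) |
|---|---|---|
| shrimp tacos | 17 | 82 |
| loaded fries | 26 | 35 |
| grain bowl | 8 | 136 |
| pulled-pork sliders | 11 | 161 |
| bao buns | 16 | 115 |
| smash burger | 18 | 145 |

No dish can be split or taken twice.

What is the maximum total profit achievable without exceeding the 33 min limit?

306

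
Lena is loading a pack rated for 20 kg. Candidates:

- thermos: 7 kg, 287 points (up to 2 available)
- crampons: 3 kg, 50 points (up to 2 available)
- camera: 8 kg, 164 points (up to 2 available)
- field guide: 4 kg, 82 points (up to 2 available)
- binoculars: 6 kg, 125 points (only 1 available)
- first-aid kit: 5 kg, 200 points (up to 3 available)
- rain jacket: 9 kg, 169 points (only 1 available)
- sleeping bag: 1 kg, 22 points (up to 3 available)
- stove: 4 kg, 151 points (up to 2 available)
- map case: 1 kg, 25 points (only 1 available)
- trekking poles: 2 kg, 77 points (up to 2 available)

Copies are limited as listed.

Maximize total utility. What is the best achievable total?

802

Density check — thermos 41.00, first-aid kit 40.00, trekking poles 38.50 are the best per kg.
Greedy by ratio would take 2×thermos + first-aid kit + map case: 20 kg used, total 799.
Dropping first-aid kit and map case frees 6 kg; slotting in stove + trekking poles (6 kg) lifts the total to 802 at 20 kg.
Nothing else within 20 kg beats 802.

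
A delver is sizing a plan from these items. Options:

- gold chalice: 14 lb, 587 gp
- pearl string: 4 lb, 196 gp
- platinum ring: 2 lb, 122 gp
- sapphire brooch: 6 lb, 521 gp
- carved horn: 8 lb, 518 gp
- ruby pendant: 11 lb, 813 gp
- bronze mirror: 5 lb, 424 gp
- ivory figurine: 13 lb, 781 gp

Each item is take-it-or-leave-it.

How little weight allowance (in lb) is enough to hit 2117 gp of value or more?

30

Look for the lowest-weight combination reaching 2117.
Taking sapphire brooch + carved horn + ruby pendant + bronze mirror gives 2276 (≥ 2117) for 30 lb.
Any bundle with less than 30 lb falls short of 2117.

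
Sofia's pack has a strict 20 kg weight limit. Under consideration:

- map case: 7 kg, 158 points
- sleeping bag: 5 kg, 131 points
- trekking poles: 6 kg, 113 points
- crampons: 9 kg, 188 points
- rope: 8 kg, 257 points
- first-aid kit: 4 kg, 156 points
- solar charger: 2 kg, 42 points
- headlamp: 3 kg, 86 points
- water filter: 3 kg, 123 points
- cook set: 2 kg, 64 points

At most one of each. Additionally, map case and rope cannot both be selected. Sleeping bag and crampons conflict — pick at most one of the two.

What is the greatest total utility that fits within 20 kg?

686

Density check — water filter 41.00, first-aid kit 39.00, rope 32.12 are the best per kg.
Taking rope + first-aid kit + headlamp + water filter + cook set: 20 kg used, 686 in utility.
The closest alternative, sleeping bag + rope + first-aid kit + water filter, reaches only 667.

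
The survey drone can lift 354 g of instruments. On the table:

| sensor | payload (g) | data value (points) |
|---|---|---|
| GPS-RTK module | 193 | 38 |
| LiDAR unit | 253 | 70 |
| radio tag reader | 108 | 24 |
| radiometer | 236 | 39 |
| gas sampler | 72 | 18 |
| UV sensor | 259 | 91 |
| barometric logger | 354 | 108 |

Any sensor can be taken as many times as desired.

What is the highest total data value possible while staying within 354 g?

Gas sampler + UV sensor uses 331 of the 354 g and totals 109.

109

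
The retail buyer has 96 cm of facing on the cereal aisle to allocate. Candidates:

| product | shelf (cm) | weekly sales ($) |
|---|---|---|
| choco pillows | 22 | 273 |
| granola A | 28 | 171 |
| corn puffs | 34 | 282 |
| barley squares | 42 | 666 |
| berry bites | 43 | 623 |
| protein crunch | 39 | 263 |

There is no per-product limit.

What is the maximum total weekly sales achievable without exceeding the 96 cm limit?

Density check — barley squares 15.86, berry bites 14.49, choco pillows 12.41 are the best per cm.
2×barley squares uses 84 of the 96 cm and totals 1332.

1332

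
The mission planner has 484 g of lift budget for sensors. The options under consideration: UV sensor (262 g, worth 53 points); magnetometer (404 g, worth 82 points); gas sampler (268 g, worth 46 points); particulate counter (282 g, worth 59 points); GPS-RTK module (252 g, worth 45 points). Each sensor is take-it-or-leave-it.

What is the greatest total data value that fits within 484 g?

Taking the top-ratio sensors first gives particulate counter for 59 (282 g).
Replace particulate counter with magnetometer: the trade gains 23 net, giving 82 at 404 g.
No other feasible combination exceeds 82.

82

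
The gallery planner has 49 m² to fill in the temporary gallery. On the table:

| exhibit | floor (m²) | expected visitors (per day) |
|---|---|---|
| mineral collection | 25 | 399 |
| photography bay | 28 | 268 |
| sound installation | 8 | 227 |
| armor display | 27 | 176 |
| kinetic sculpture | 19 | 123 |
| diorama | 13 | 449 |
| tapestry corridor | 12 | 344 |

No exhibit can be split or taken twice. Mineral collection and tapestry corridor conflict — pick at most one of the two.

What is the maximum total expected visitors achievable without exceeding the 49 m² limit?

1075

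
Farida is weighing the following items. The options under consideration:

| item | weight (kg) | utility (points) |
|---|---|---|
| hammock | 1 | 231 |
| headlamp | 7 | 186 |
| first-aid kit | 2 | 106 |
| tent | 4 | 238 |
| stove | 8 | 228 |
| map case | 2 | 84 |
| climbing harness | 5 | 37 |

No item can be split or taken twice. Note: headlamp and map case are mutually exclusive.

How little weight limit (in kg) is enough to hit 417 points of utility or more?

5

Need the lightest bundle worth ≥ 417.
hammock + tent reaches 469 using 5 kg.
Any bundle with less than 5 kg falls short of 417.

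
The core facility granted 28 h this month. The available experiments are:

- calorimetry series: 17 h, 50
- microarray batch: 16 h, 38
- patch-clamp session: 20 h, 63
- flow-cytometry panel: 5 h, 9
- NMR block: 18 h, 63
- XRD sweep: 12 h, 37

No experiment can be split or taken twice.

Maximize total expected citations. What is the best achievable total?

75

By expected citations per h: NMR block 3.50, patch-clamp session 3.15, XRD sweep 3.08 lead.
The ratio heuristic lands on flow-cytometry panel + NMR block (72) but leaves 5 h idle.
The 23 h tied up in flow-cytometry panel and NMR block is better spent on microarray batch + XRD sweep — total rises to 75 (28 h).
That's the maximum — no swap from here does better than 75.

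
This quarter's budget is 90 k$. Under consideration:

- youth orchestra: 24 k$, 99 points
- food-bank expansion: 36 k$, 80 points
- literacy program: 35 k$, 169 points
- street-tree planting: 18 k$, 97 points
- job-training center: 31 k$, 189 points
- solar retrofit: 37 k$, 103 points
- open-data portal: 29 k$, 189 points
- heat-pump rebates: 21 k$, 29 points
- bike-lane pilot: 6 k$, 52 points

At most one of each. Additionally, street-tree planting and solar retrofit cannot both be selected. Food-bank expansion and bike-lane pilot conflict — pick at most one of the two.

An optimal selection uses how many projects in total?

4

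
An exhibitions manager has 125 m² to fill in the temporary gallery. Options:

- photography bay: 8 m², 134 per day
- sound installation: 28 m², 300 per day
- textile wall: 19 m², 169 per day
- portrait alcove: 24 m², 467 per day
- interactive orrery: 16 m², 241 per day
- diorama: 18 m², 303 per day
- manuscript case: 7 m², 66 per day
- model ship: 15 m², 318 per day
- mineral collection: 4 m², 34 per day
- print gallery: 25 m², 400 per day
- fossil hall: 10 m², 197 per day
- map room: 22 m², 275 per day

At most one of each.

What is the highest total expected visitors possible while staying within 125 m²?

2126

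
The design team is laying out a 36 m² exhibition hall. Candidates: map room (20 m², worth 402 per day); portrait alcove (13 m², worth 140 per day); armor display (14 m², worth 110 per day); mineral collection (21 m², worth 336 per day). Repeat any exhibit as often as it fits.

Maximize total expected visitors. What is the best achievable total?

542

Ranking by ratio (expected visitors/m²): map room 20.10, mineral collection 16.00, portrait alcove 10.77, armor display 7.86.
Map room + portrait alcove uses 33 of the 36 m² and totals 542.
That's the maximum — no swap from here does better than 542.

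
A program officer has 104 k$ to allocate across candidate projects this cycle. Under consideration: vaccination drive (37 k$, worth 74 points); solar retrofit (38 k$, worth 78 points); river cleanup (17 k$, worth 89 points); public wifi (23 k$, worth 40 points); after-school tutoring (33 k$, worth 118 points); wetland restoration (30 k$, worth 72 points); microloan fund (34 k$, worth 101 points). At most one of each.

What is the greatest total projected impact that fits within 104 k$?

319

The ratio heuristic lands on river cleanup + after-school tutoring + microloan fund (308) but leaves 20 k$ idle.
The 34 k$ tied up in microloan fund is better spent on public wifi + wetland restoration — total rises to 319 (103 k$).
Nothing else within 104 k$ beats 319.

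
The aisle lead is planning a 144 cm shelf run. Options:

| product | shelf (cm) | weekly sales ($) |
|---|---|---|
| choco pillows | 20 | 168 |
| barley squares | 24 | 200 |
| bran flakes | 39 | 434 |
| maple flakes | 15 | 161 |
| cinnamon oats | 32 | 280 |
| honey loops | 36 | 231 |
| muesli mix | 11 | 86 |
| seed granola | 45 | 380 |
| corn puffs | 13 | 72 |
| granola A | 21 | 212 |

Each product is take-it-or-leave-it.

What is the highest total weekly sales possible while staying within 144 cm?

1387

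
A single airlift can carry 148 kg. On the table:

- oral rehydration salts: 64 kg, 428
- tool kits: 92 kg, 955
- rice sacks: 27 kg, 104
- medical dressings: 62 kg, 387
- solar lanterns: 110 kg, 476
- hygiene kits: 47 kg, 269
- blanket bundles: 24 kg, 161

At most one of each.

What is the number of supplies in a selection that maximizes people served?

2

Optimal total is 1224.
For example tool kits + hygiene kits achieves it, using 139 kg.
All optima have 2 supplies.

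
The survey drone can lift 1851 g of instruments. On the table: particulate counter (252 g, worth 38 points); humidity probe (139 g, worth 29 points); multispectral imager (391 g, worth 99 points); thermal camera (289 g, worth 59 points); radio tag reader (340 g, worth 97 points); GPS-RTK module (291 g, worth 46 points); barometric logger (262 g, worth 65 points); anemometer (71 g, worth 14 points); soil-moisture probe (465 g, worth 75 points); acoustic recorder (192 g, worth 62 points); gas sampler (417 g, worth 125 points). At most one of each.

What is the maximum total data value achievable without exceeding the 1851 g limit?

491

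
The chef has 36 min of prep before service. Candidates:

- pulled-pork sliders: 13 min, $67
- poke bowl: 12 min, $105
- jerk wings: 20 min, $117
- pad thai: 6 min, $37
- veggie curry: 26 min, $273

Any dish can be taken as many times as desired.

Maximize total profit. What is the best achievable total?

A density-first pass picks pad thai + veggie curry — 310 at 32 min.
Dropping pad thai and veggie curry frees 32 min; slotting in 3×poke bowl (36 min) lifts the total to 315 at 36 min.
Nothing else within 36 min beats 315.

315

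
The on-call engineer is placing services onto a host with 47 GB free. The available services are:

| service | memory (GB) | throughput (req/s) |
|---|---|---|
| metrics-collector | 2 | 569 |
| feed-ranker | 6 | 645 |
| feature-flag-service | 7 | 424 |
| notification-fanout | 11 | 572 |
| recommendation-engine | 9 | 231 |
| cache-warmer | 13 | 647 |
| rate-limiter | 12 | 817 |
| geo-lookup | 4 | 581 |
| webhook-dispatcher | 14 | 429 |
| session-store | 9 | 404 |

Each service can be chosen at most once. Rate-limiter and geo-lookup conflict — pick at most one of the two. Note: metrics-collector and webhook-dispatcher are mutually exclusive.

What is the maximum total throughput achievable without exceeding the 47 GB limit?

Best packing: metrics-collector + feed-ranker + feature-flag-service + notification-fanout + cache-warmer + geo-lookup — 43 GB, 3438 total.
No other feasible combination exceeds 3438.

3438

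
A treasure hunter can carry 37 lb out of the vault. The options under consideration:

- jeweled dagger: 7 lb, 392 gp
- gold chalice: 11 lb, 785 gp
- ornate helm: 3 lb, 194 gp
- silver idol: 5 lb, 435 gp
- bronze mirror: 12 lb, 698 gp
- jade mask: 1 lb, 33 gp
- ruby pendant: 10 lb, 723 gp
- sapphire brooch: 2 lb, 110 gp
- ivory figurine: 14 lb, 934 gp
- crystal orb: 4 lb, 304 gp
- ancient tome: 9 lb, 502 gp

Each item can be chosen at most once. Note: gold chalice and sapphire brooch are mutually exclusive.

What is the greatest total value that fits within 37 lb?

2652

Taking gold chalice + ornate helm + silver idol + ivory figurine + crystal orb: 37 lb used, 2652 in value.
Runner-up jeweled dagger + gold chalice + silver idol + ruby pendant + crystal orb tops out at 2639.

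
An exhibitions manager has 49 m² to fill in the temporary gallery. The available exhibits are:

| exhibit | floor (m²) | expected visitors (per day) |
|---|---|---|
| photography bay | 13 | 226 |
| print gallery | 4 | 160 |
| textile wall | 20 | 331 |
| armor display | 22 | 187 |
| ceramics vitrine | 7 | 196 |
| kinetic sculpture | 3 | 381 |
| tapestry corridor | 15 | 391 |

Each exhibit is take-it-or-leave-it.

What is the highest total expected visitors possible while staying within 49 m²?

1459

By expected visitors per m²: kinetic sculpture 127.00, print gallery 40.00, ceramics vitrine 28.00, tapestry corridor 26.07 lead.
Taking the top-ratio exhibits first gives photography bay + print gallery + ceramics vitrine + kinetic sculpture + tapestry corridor for 1354 (42 m²).
Dropping photography bay frees 13 m²; slotting in textile wall (20 m²) lifts the total to 1459 at 49 m².
The closest alternative, photography bay + print gallery + ceramics vitrine + kinetic sculpture + tapestry corridor, reaches only 1354.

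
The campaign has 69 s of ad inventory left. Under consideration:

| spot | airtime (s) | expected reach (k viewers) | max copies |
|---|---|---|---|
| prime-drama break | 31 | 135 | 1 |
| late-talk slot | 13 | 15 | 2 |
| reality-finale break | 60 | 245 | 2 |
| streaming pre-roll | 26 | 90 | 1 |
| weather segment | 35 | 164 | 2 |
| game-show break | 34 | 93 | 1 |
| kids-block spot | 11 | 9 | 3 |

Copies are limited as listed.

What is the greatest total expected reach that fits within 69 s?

299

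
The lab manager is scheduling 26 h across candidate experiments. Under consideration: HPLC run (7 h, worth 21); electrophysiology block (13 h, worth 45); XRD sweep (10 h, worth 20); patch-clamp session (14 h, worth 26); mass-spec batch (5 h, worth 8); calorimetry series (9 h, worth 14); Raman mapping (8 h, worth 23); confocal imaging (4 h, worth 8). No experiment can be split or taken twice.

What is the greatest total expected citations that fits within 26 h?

Ranking by ratio (expected citations/h): electrophysiology block 3.46, HPLC run 3.00, Raman mapping 2.88, XRD sweep 2.00.
Filling by ratio: HPLC run + electrophysiology block + confocal imaging for 74, with 2 h left unused.
The 11 h tied up in HPLC run and confocal imaging is better spent on mass-spec batch + Raman mapping — total rises to 76 (26 h).
That's the maximum — no swap from here does better than 76.

76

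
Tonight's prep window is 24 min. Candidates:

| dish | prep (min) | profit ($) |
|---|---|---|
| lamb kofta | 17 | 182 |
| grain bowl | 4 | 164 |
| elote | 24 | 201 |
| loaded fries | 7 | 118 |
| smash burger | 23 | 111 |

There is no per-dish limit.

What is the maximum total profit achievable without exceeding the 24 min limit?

984

Density check — grain bowl 41.00, loaded fries 16.86, lamb kofta 10.71, elote 8.38 are the best per min.
6×grain bowl uses 24 of the 24 min and totals 984.
That's the maximum — no swap from here does better than 984.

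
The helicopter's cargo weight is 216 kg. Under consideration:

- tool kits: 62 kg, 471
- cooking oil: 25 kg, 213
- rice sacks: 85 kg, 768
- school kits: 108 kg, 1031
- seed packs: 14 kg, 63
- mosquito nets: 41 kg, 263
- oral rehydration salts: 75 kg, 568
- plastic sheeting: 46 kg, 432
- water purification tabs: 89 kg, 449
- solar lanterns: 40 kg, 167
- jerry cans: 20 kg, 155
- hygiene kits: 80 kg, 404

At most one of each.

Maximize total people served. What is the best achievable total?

1954

Taking the top-ratio supplies first gives cooking oil + school kits + seed packs + plastic sheeting + jerry cans for 1894 (213 kg).
Replace cooking oil and seed packs and plastic sheeting with rice sacks: the trade gains 60 net, giving 1954 at 213 kg.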